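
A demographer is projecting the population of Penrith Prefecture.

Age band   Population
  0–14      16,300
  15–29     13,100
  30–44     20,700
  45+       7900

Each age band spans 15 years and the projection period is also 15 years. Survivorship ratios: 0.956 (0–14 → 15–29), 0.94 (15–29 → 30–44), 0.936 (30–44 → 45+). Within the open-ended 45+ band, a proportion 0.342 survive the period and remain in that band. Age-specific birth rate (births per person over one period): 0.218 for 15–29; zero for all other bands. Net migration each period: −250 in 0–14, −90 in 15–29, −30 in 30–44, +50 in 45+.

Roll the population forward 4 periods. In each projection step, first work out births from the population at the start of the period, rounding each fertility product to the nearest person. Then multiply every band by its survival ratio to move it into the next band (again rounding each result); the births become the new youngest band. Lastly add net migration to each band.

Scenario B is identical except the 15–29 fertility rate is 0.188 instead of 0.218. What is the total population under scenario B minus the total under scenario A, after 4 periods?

(Bands numbered youngest = 1 to oldest = 4.)
After projecting period 1:
Births: 13100 * 0.218 = 2856
Band 2: 16300 * 0.956 = 15583
Band 3: 13100 * 0.94 = 12314
Band 4: 20700 * 0.936 + 7900 * 0.342 = 19375 + 2702 = 22077
Net migration: Band 1 − 250 → 2606; Band 2 − 90 → 15493; Band 3 − 30 → 12284; Band 4 + 50 → 22127
→ [2606, 15493, 12284, 22127]
After projecting period 2:
Births: 15493 * 0.218 = 3377
Band 2: 2606 * 0.956 = 2491
Band 3: 15493 * 0.94 = 14563
Band 4: 12284 * 0.936 + 22127 * 0.342 = 11498 + 7567 = 19065
Net migration: Band 1 − 250 → 3127; Band 2 − 90 → 2401; Band 3 − 30 → 14533; Band 4 + 50 → 19115
→ [3127, 2401, 14533, 19115]
After projecting period 3:
Births: 2401 * 0.218 = 523
Band 2: 3127 * 0.956 = 2989
Band 3: 2401 * 0.94 = 2257
Band 4: 14533 * 0.936 + 19115 * 0.342 = 13603 + 6537 = 20140
Net migration: Band 1 − 250 → 273; Band 2 − 90 → 2899; Band 3 − 30 → 2227; Band 4 + 50 → 20190
→ [273, 2899, 2227, 20190]
After projecting period 4:
Births: 2899 * 0.218 = 632
Band 2: 273 * 0.956 = 261
Band 3: 2899 * 0.94 = 2725
Band 4: 2227 * 0.936 + 20190 * 0.342 = 2084 + 6905 = 8989
Net migration: Band 1 − 250 → 382; Band 2 − 90 → 171; Band 3 − 30 → 2695; Band 4 + 50 → 9039
→ [382, 171, 2695, 9039]
Scenario A total after 4 periods: 12287
Scenario B projection —
After projecting period 1:
Births: 13100 * 0.188 = 2463
Band 2: 16300 * 0.956 = 15583
Band 3: 13100 * 0.94 = 12314
Band 4: 20700 * 0.936 + 7900 * 0.342 = 19375 + 2702 = 22077
Net migration: Band 1 − 250 → 2213; Band 2 − 90 → 15493; Band 3 − 30 → 12284; Band 4 + 50 → 22127
→ [2213, 15493, 12284, 22127]
After projecting period 2:
Births: 15493 * 0.188 = 2913
Band 2: 2213 * 0.956 = 2116
Band 3: 15493 * 0.94 = 14563
Band 4: 12284 * 0.936 + 22127 * 0.342 = 11498 + 7567 = 19065
Net migration: Band 1 − 250 → 2663; Band 2 − 90 → 2026; Band 3 − 30 → 14533; Band 4 + 50 → 19115
→ [2663, 2026, 14533, 19115]
After projecting period 3:
Births: 2026 * 0.188 = 381
Band 2: 2663 * 0.956 = 2546
Band 3: 2026 * 0.94 = 1904
Band 4: 14533 * 0.936 + 19115 * 0.342 = 13603 + 6537 = 20140
Net migration: Band 1 − 250 → 131; Band 2 − 90 → 2456; Band 3 − 30 → 1874; Band 4 + 50 → 20190
→ [131, 2456, 1874, 20190]
After projecting period 4:
Births: 2456 * 0.188 = 462
Band 2: 131 * 0.956 = 125
Band 3: 2456 * 0.94 = 2309
Band 4: 1874 * 0.936 + 20190 * 0.342 = 1754 + 6905 = 8659
Net migration: Band 1 − 250 → 212; Band 2 − 90 → 35; Band 3 − 30 → 2279; Band 4 + 50 → 8709
→ [212, 35, 2279, 8709]
Scenario B total after 4 periods: 11235
Difference B − A = 11235 − 12287 = -1052

-1052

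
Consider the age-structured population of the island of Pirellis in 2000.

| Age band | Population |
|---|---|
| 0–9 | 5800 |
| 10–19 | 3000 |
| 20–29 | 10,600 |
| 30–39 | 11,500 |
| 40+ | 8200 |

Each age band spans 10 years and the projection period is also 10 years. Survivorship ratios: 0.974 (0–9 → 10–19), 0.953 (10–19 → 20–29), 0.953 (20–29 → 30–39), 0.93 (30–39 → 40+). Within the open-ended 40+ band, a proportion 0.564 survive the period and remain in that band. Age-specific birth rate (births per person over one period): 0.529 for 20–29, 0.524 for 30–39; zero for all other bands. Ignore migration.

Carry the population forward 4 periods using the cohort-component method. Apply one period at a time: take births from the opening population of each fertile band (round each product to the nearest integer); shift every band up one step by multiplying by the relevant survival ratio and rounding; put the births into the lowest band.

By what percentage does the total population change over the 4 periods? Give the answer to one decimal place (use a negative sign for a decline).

Let group 1 be 0–9 through group 5 = 40+.
Period 1.
Births: 10600 × 0.529 = 5607 ; 11500 × 0.524 = 6026 → total 11633
Group 2: 5800 × 0.974 = 5649
Group 3: 3000 × 0.953 = 2859
Group 4: 10600 × 0.953 = 10102
Group 5: 11500 × 0.93 + 8200 × 0.564 = 10695 + 4625 = 15320
→ [11633, 5649, 2859, 10102, 15320]
Period 2.
Births: 2859 × 0.529 = 1512 ; 10102 × 0.524 = 5293 → total 6805
Group 2: 11633 × 0.974 = 11331
Group 3: 5649 × 0.953 = 5383
Group 4: 2859 × 0.953 = 2725
Group 5: 10102 × 0.93 + 15320 × 0.564 = 9395 + 8640 = 18035
→ [6805, 11331, 5383, 2725, 18035]
Period 3.
Births: 5383 × 0.529 = 2848 ; 2725 × 0.524 = 1428 → total 4276
Group 2: 6805 × 0.974 = 6628
Group 3: 11331 × 0.953 = 10798
Group 4: 5383 × 0.953 = 5130
Group 5: 2725 × 0.93 + 18035 × 0.564 = 2534 + 10172 = 12706
→ [4276, 6628, 10798, 5130, 12706]
Period 4.
Births: 10798 × 0.529 = 5712 ; 5130 × 0.524 = 2688 → total 8400
Group 2: 4276 × 0.974 = 4165
Group 3: 6628 × 0.953 = 6316
Group 4: 10798 × 0.953 = 10290
Group 5: 5130 × 0.93 + 12706 × 0.564 = 4771 + 7166 = 11937
→ [8400, 4165, 6316, 10290, 11937]
Total: 39100 → 41108; change = 2008; percentage change = 5.1%

5.1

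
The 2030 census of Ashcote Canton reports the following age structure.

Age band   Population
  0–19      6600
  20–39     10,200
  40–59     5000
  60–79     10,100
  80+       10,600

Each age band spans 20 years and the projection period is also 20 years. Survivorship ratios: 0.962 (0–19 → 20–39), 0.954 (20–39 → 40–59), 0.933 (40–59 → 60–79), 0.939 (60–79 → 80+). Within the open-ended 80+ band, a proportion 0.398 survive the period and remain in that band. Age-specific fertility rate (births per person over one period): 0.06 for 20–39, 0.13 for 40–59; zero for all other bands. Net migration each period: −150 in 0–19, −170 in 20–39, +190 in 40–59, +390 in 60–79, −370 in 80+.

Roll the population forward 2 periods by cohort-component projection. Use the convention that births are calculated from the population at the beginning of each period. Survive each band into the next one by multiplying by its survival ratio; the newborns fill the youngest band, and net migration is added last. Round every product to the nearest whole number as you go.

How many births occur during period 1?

Period 1.
Births: 10200 × 0.06 = 612  |  5000 × 0.13 = 650 — total 1262
20–39: 6600 × 0.962 = 6349
40–59: 10200 × 0.954 = 9731
60–79: 5000 × 0.933 = 4665
80+: 10100 × 0.939 + 10600 × 0.398 = 9484 + 4219 = 13703
Net migration: 0–19 − 150 → 1112; 20–39 − 170 → 6179; 40–59 + 190 → 9921; 60–79 + 390 → 5055; 80+ − 370 → 13333
Giving 1112 / 6179 / 9921 / 5055 / 13333.

1262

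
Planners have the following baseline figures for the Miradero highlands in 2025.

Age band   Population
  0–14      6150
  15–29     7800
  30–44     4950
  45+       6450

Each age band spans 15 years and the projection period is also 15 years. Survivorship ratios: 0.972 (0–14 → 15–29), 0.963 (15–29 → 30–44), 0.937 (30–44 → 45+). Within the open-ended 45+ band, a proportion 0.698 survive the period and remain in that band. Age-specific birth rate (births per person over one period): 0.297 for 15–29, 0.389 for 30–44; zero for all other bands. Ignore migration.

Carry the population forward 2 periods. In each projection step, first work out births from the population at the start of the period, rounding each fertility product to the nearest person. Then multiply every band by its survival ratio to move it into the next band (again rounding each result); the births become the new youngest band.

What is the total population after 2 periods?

27996

Period 1.
Births: 7800 * 0.297 = 2317 ; 4950 * 0.389 = 1926 → total 4243
15–29: 6150 * 0.972 = 5978
30–44: 7800 * 0.963 = 7511
45+: 4950 * 0.937 + 6450 * 0.698 = 4638 + 4502 = 9140
→ [4243, 5978, 7511, 9140]
Period 2.
Births: 5978 * 0.297 = 1775 ; 7511 * 0.389 = 2922 → total 4697
15–29: 4243 * 0.972 = 4124
30–44: 5978 * 0.963 = 5757
45+: 7511 * 0.937 + 9140 * 0.698 = 7038 + 6380 = 13418
→ [4697, 4124, 5757, 13418]
Total after period 2: 4697 + 4124 + 5757 + 13418 = 27996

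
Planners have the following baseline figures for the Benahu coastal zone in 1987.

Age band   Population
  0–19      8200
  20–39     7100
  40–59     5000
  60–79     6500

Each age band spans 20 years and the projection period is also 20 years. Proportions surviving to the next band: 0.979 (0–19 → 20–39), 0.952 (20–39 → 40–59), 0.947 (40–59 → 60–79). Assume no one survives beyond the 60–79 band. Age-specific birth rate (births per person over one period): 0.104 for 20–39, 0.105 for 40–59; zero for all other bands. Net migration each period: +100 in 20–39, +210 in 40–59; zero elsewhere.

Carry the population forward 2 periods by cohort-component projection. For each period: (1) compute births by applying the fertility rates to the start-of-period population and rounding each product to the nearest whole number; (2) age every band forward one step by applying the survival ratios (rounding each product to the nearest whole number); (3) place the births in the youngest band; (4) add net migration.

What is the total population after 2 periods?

Numbering the groups 1..4 from youngest to oldest:
Period 1.
Births: 7100 * 0.104 = 738, 5000 * 0.105 = 525 ⇒ total 1263
Group 2: 8200 * 0.979 = 8028
Group 3: 7100 * 0.952 = 6759
Group 4: 5000 * 0.947 = 4735
Net migration: Group 2 + 100 → 8128; Group 3 + 210 → 6969
Giving 1263 / 8128 / 6969 / 4735.
Period 2.
Births: 8128 * 0.104 = 845, 6969 * 0.105 = 732 ⇒ total 1577
Group 2: 1263 * 0.979 = 1236
Group 3: 8128 * 0.952 = 7738
Group 4: 6969 * 0.947 = 6600
Net migration: Group 2 + 100 → 1336; Group 3 + 210 → 7948
Giving 1577 / 1336 / 7948 / 6600.
Total after period 2: 1577 + 1336 + 7948 + 6600 = 17461

17461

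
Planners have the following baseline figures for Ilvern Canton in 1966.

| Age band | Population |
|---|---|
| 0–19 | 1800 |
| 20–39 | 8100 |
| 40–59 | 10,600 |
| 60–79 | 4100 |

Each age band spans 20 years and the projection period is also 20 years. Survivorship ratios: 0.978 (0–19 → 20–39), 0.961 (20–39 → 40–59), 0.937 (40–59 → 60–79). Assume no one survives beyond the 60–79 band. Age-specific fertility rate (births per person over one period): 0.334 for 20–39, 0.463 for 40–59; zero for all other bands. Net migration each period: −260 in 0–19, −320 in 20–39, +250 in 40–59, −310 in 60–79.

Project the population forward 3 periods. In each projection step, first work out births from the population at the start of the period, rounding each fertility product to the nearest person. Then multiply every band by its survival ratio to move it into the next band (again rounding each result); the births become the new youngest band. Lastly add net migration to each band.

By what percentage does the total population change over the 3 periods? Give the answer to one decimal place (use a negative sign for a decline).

Let band 1 be 0–19 through band 4 = 60–79.
After projecting period 1:
Births: 8100 × 0.334 = 2705, 10600 × 0.463 = 4908 ⇒ total 7613
Band 2: 1800 × 0.978 = 1760
Band 3: 8100 × 0.961 = 7784
Band 4: 10600 × 0.937 = 9932
Net migration: Band 1 − 260 → 7353; Band 2 − 320 → 1440; Band 3 + 250 → 8034; Band 4 − 310 → 9622
→ [7353, 1440, 8034, 9622]
After projecting period 2:
Births: 1440 × 0.334 = 481, 8034 × 0.463 = 3720 ⇒ total 4201
Band 2: 7353 × 0.978 = 7191
Band 3: 1440 × 0.961 = 1384
Band 4: 8034 × 0.937 = 7528
Net migration: Band 1 − 260 → 3941; Band 2 − 320 → 6871; Band 3 + 250 → 1634; Band 4 − 310 → 7218
→ [3941, 6871, 1634, 7218]
After projecting period 3:
Births: 6871 × 0.334 = 2295, 1634 × 0.463 = 757 ⇒ total 3052
Band 2: 3941 × 0.978 = 3854
Band 3: 6871 × 0.961 = 6603
Band 4: 1634 × 0.937 = 1531
Net migration: Band 1 − 260 → 2792; Band 2 − 320 → 3534; Band 3 + 250 → 6853; Band 4 − 310 → 1221
→ [2792, 3534, 6853, 1221]
Total: 24600 → 14400; change = -10200; percentage change = -41.5%

-41.5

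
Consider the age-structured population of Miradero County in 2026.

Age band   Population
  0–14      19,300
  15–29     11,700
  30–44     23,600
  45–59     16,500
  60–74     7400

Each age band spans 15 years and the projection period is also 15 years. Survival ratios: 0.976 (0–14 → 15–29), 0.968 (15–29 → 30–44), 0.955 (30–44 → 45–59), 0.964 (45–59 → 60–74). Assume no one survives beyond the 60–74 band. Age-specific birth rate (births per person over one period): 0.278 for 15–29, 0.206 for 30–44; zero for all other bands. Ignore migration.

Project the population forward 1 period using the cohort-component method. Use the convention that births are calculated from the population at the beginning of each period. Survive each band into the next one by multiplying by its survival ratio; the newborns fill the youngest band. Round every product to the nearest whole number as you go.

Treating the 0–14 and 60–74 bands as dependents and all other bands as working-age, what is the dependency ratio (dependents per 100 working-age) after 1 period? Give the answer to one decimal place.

45.6

Let group 1 be 0–14 through group 5 = 60–74.
— Period 1 —
Births: 11700 × 0.278 = 3253  |  23600 × 0.206 = 4862 ⇒ total 8115
Group 2: 19300 × 0.976 = 18837
Group 3: 11700 × 0.968 = 11326
Group 4: 23600 × 0.955 = 22538
Group 5: 16500 × 0.964 = 15906
Population now: 0–14=8115, 15–29=18837, 30–44=11326, 45–59=22538, 60–74=15906
Dependents (band 0–14 + band 60–74) = 8115 + 15906 = 24021; working-age = 52701; ratio = 24021/52701 × 100 = 45.6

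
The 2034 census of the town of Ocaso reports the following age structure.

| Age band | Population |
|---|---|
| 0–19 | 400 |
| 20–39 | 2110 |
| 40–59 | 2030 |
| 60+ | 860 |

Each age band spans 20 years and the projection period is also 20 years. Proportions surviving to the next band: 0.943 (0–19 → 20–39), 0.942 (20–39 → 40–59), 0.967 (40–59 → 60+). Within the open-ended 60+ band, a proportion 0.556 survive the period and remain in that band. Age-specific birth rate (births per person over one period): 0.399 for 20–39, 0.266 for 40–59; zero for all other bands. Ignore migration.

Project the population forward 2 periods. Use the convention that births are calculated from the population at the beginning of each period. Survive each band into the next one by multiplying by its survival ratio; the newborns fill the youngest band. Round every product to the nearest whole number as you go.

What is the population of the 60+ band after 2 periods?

Call the bands 1 to 4, youngest first.
— Period 1 —
Births: 2110 × 0.399 = 842 ; 2030 × 0.266 = 540 ⇒ total 1382
Band 2: 400 × 0.943 = 377
Band 3: 2110 × 0.942 = 1988
Band 4: 2030 × 0.967 + 860 × 0.556 = 1963 + 478 = 2441
→ [1382, 377, 1988, 2441]
— Period 2 —
Births: 377 × 0.399 = 150 ; 1988 × 0.266 = 529 ⇒ total 679
Band 2: 1382 × 0.943 = 1303
Band 3: 377 × 0.942 = 355
Band 4: 1988 × 0.967 + 2441 × 0.556 = 1922 + 1357 = 3279
→ [679, 1303, 355, 3279]

3279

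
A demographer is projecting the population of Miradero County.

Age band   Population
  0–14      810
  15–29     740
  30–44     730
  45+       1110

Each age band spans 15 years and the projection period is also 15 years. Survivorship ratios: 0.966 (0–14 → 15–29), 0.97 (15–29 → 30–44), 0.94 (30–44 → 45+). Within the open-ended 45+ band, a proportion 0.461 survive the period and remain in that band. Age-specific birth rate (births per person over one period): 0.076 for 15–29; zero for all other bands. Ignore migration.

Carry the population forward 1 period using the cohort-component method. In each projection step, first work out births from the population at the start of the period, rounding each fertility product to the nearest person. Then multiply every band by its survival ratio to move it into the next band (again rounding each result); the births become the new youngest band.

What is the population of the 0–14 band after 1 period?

After projecting period 1:
Births: 740 × 0.076 = 56
15–29: 810 × 0.966 = 782
30–44: 740 × 0.97 = 718
45+: 730 × 0.94 + 1110 × 0.461 = 686 + 512 = 1198
Giving 56 / 782 / 718 / 1198.

56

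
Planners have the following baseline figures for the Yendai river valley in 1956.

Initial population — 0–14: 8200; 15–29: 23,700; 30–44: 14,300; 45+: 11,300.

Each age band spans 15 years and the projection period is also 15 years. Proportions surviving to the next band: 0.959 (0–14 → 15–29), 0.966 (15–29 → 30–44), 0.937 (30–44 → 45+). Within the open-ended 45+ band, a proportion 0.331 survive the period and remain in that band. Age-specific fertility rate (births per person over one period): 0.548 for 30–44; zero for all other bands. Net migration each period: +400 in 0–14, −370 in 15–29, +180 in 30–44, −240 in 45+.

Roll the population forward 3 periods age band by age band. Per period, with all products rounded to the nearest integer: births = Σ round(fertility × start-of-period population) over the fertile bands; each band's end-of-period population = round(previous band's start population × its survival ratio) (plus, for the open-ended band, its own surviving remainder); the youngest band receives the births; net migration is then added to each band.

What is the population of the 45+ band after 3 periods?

15640

Period 1.
Births: 14300 * 0.548 = 7836
15–29: 8200 * 0.959 = 7864
30–44: 23700 * 0.966 = 22894
45+: 14300 * 0.937 + 11300 * 0.331 = 13399 + 3740 = 17139
Net migration: 0–14 + 400 → 8236; 15–29 − 370 → 7494; 30–44 + 180 → 23074; 45+ − 240 → 16899
Giving 8236 / 7494 / 23074 / 16899.
Period 2.
Births: 23074 * 0.548 = 12645
15–29: 8236 * 0.959 = 7898
30–44: 7494 * 0.966 = 7239
45+: 23074 * 0.937 + 16899 * 0.331 = 21620 + 5594 = 27214
Net migration: 0–14 + 400 → 13045; 15–29 − 370 → 7528; 30–44 + 180 → 7419; 45+ − 240 → 26974
Giving 13045 / 7528 / 7419 / 26974.
Period 3.
Births: 7419 * 0.548 = 4066
15–29: 13045 * 0.959 = 12510
30–44: 7528 * 0.966 = 7272
45+: 7419 * 0.937 + 26974 * 0.331 = 6952 + 8928 = 15880
Net migration: 0–14 + 400 → 4466; 15–29 − 370 → 12140; 30–44 + 180 → 7452; 45+ − 240 → 15640
Giving 4466 / 12140 / 7452 / 15640.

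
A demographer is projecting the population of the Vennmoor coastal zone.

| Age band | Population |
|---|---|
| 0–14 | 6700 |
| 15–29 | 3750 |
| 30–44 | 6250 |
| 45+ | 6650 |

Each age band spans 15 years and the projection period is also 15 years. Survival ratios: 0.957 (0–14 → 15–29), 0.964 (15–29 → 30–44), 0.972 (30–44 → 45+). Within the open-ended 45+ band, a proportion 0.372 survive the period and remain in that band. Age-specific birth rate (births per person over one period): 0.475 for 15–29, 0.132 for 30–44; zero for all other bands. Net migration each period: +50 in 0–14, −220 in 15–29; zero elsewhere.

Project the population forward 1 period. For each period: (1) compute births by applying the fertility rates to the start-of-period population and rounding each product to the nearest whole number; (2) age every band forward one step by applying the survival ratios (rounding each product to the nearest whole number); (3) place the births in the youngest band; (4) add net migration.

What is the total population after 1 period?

Period 1.
Births: 3750 * 0.475 = 1781  |  6250 * 0.132 = 825 → 2606
15–29: 6700 * 0.957 = 6412
30–44: 3750 * 0.964 = 3615
45+: 6250 * 0.972 + 6650 * 0.372 = 6075 + 2474 = 8549
Net migration: 0–14 + 50 → 2656; 15–29 − 220 → 6192
End of period: [2656, 6192, 3615, 8549]
Total after period 1: 2656 + 6192 + 3615 + 8549 = 21012

21012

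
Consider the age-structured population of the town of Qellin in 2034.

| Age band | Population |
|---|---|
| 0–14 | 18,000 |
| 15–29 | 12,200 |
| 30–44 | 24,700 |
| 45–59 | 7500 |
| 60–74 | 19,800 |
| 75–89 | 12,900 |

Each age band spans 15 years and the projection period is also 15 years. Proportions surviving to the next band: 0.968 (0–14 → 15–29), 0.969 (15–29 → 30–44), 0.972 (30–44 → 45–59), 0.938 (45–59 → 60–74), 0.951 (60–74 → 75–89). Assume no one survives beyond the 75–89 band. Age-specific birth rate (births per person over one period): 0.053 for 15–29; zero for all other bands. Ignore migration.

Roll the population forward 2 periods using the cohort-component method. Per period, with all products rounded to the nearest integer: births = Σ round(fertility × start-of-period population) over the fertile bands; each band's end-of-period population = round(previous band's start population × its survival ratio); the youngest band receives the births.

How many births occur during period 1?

647

— Period 1 —
Births: 12200 * 0.053 = 647
15–29: 18000 * 0.968 = 17424
30–44: 12200 * 0.969 = 11822
45–59: 24700 * 0.972 = 24008
60–74: 7500 * 0.938 = 7035
75–89: 19800 * 0.951 = 18830
→ [647, 17424, 11822, 24008, 7035, 18830]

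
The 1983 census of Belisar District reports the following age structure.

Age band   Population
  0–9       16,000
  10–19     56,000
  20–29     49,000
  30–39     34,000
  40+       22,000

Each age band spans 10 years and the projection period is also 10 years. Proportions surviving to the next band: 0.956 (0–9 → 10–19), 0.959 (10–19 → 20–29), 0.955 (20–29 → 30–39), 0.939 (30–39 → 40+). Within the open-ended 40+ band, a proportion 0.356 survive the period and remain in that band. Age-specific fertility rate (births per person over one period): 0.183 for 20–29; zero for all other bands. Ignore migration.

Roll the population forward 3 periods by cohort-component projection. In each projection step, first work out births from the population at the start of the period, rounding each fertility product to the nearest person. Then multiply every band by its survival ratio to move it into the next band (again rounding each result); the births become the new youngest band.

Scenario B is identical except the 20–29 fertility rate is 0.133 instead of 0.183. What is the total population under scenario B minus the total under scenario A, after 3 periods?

(Groups numbered youngest = 1 to oldest = 5.)
Period 1:
Births: 49000 * 0.183 = 8967
Group 2: 16000 * 0.956 = 15296
Group 3: 56000 * 0.959 = 53704
Group 4: 49000 * 0.955 = 46795
Group 5: 34000 * 0.939 + 22000 * 0.356 = 31926 + 7832 = 39758
→ [8967, 15296, 53704, 46795, 39758]
Period 2:
Births: 53704 * 0.183 = 9828
Group 2: 8967 * 0.956 = 8572
Group 3: 15296 * 0.959 = 14669
Group 4: 53704 * 0.955 = 51287
Group 5: 46795 * 0.939 + 39758 * 0.356 = 43941 + 14154 = 58095
→ [9828, 8572, 14669, 51287, 58095]
Period 3:
Births: 14669 * 0.183 = 2684
Group 2: 9828 * 0.956 = 9396
Group 3: 8572 * 0.959 = 8221
Group 4: 14669 * 0.955 = 14009
Group 5: 51287 * 0.939 + 58095 * 0.356 = 48158 + 20682 = 68840
→ [2684, 9396, 8221, 14009, 68840]
Scenario A total after 3 periods: 103150
Scenario B projection —
Period 1:
Births: 49000 * 0.133 = 6517
Group 2: 16000 * 0.956 = 15296
Group 3: 56000 * 0.959 = 53704
Group 4: 49000 * 0.955 = 46795
Group 5: 34000 * 0.939 + 22000 * 0.356 = 31926 + 7832 = 39758
→ [6517, 15296, 53704, 46795, 39758]
Period 2:
Births: 53704 * 0.133 = 7143
Group 2: 6517 * 0.956 = 6230
Group 3: 15296 * 0.959 = 14669
Group 4: 53704 * 0.955 = 51287
Group 5: 46795 * 0.939 + 39758 * 0.356 = 43941 + 14154 = 58095
→ [7143, 6230, 14669, 51287, 58095]
Period 3:
Births: 14669 * 0.133 = 1951
Group 2: 7143 * 0.956 = 6829
Group 3: 6230 * 0.959 = 5975
Group 4: 14669 * 0.955 = 14009
Group 5: 51287 * 0.939 + 58095 * 0.356 = 48158 + 20682 = 68840
→ [1951, 6829, 5975, 14009, 68840]
Scenario B total after 3 periods: 97604
Difference B − A = 97604 − 103150 = -5546

-5546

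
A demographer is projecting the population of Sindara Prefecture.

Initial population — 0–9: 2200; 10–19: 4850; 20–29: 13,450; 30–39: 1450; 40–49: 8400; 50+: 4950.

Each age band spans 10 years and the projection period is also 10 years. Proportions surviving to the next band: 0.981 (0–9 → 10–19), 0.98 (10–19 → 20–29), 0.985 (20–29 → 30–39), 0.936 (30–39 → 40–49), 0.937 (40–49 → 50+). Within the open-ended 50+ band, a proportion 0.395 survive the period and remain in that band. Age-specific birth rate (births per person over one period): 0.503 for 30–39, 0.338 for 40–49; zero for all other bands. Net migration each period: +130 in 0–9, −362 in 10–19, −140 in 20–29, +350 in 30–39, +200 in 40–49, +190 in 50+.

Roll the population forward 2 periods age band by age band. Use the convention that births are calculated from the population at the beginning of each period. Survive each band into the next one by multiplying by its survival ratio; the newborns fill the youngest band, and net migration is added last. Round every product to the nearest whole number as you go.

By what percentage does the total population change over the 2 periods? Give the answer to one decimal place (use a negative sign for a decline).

Let band 1 be 0–9 through band 6 = 50+.
Period 1:
Births: 1450 × 0.503 = 729 ; 8400 × 0.338 = 2839 → 3568
Band 2: 2200 × 0.981 = 2158
Band 3: 4850 × 0.98 = 4753
Band 4: 13450 × 0.985 = 13248
Band 5: 1450 × 0.936 = 1357
Band 6: 8400 × 0.937 + 4950 × 0.395 = 7871 + 1955 = 9826
Net migration: Band 1 + 130 → 3698; Band 2 − 362 → 1796; Band 3 − 140 → 4613; Band 4 + 350 → 13598; Band 5 + 200 → 1557; Band 6 + 190 → 10016
Population now: 0–9=3698, 10–19=1796, 20–29=4613, 30–39=13598, 40–49=1557, 50+=10016
Period 2:
Births: 13598 × 0.503 = 6840 ; 1557 × 0.338 = 526 → 7366
Band 2: 3698 × 0.981 = 3628
Band 3: 1796 × 0.98 = 1760
Band 4: 4613 × 0.985 = 4544
Band 5: 13598 × 0.936 = 12728
Band 6: 1557 × 0.937 + 10016 × 0.395 = 1459 + 3956 = 5415
Net migration: Band 1 + 130 → 7496; Band 2 − 362 → 3266; Band 3 − 140 → 1620; Band 4 + 350 → 4894; Band 5 + 200 → 12928; Band 6 + 190 → 5605
Population now: 0–9=7496, 10–19=3266, 20–29=1620, 30–39=4894, 40–49=12928, 50+=5605
Total: 35300 → 35809; change = 509; percentage change = 1.4%

1.4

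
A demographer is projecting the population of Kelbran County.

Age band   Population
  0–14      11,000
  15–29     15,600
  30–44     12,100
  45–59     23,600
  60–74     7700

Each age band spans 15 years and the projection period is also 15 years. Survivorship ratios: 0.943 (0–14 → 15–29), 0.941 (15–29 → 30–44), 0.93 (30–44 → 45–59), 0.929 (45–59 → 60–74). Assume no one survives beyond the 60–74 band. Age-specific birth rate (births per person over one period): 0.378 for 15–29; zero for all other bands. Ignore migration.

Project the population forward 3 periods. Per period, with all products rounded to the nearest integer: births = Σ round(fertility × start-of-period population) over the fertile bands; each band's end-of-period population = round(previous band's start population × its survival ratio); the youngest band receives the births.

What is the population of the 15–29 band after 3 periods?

3698

After projecting period 1:
Births: 15600 × 0.378 = 5897
15–29: 11000 × 0.943 = 10373
30–44: 15600 × 0.941 = 14680
45–59: 12100 × 0.93 = 11253
60–74: 23600 × 0.929 = 21924
→ [5897, 10373, 14680, 11253, 21924]
After projecting period 2:
Births: 10373 × 0.378 = 3921
15–29: 5897 × 0.943 = 5561
30–44: 10373 × 0.941 = 9761
45–59: 14680 × 0.93 = 13652
60–74: 11253 × 0.929 = 10454
→ [3921, 5561, 9761, 13652, 10454]
After projecting period 3:
Births: 5561 × 0.378 = 2102
15–29: 3921 × 0.943 = 3698
30–44: 5561 × 0.941 = 5233
45–59: 9761 × 0.93 = 9078
60–74: 13652 × 0.929 = 12683
→ [2102, 3698, 5233, 9078, 12683]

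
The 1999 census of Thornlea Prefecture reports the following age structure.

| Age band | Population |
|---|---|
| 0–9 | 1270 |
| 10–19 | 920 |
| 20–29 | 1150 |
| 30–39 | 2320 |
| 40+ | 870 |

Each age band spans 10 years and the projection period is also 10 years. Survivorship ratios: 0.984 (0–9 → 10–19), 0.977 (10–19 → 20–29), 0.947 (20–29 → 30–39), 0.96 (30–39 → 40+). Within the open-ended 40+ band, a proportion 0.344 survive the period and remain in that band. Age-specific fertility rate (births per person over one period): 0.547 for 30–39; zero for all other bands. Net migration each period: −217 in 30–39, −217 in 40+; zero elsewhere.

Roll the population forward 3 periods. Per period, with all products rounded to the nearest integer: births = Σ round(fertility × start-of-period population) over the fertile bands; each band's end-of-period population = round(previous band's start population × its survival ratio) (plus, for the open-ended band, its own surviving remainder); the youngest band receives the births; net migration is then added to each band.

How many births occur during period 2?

477

Let group 1 be 0–9 through group 5 = 40+.
Period 1.
Births: 2320 × 0.547 = 1269
Group 2: 1270 × 0.984 = 1250
Group 3: 920 × 0.977 = 899
Group 4: 1150 × 0.947 = 1089
Group 5: 2320 × 0.96 + 870 × 0.344 = 2227 + 299 = 2526
Net migration: Group 4 − 217 → 872; Group 5 − 217 → 2309
Giving 1269 / 1250 / 899 / 872 / 2309.
Period 2.
Births: 872 × 0.547 = 477
Group 2: 1269 × 0.984 = 1249
Group 3: 1250 × 0.977 = 1221
Group 4: 899 × 0.947 = 851
Group 5: 872 × 0.96 + 2309 × 0.344 = 837 + 794 = 1631
Net migration: Group 4 − 217 → 634; Group 5 − 217 → 1414
Giving 477 / 1249 / 1221 / 634 / 1414.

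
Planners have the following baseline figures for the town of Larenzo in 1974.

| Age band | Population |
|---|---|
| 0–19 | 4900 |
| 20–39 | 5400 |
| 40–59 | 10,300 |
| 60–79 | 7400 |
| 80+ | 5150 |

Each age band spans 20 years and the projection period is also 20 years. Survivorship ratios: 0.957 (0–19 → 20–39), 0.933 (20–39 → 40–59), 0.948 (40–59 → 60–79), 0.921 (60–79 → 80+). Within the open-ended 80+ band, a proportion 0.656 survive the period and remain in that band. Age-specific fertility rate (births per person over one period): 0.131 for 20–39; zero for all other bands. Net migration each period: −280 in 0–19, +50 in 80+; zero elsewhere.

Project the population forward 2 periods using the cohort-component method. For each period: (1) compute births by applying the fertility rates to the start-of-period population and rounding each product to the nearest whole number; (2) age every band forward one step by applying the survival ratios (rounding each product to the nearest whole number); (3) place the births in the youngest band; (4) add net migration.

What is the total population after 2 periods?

25656

[period 1]
Births: 5400 × 0.131 = 707
20–39: 4900 × 0.957 = 4689
40–59: 5400 × 0.933 = 5038
60–79: 10300 × 0.948 = 9764
80+: 7400 × 0.921 + 5150 × 0.656 = 6815 + 3378 = 10193
Net migration: 0–19 − 280 → 427; 80+ + 50 → 10243
Giving 427 / 4689 / 5038 / 9764 / 10243.
[period 2]
Births: 4689 × 0.131 = 614
20–39: 427 × 0.957 = 409
40–59: 4689 × 0.933 = 4375
60–79: 5038 × 0.948 = 4776
80+: 9764 × 0.921 + 10243 × 0.656 = 8993 + 6719 = 15712
Net migration: 0–19 − 280 → 334; 80+ + 50 → 15762
Giving 334 / 409 / 4375 / 4776 / 15762.
Total after period 2: 334 + 409 + 4375 + 4776 + 15762 = 25656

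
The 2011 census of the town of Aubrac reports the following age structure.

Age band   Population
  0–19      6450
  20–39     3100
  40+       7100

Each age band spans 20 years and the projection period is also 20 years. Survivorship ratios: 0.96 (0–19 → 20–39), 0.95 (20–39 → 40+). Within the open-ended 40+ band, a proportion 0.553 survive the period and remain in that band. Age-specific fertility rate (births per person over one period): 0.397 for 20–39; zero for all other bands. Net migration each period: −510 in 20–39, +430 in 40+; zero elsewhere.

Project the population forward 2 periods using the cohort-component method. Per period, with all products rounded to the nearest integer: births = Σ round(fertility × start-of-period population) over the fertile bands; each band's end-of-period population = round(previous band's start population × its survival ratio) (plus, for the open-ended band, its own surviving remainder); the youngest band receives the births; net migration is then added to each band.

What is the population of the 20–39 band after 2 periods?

672

After projecting period 1:
Births: 3100 × 0.397 = 1231
20–39: 6450 × 0.96 = 6192
40+: 3100 × 0.95 + 7100 × 0.553 = 2945 + 3926 = 6871
Net migration: 20–39 − 510 → 5682; 40+ + 430 → 7301
Population now: 0–19=1231, 20–39=5682, 40+=7301
After projecting period 2:
Births: 5682 × 0.397 = 2256
20–39: 1231 × 0.96 = 1182
40+: 5682 × 0.95 + 7301 × 0.553 = 5398 + 4037 = 9435
Net migration: 20–39 − 510 → 672; 40+ + 430 → 9865
Population now: 0–19=2256, 20–39=672, 40+=9865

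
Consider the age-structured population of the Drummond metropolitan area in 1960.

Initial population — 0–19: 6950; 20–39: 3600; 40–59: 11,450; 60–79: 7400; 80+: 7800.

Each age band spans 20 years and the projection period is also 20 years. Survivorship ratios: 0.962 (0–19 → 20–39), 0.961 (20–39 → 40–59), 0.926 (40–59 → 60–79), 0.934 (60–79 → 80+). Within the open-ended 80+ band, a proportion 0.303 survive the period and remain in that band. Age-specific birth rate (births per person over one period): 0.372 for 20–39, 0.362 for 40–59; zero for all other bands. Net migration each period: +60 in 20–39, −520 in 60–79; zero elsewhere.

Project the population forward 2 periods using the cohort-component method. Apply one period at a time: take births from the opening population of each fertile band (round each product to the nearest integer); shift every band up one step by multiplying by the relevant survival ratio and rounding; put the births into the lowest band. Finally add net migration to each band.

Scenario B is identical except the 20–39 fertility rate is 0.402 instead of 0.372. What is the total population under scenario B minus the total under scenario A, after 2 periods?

After projecting period 1:
Births: 3600 × 0.372 = 1339, 11450 × 0.362 = 4145 — total 5484
20–39: 6950 × 0.962 = 6686
40–59: 3600 × 0.961 = 3460
60–79: 11450 × 0.926 = 10603
80+: 7400 × 0.934 + 7800 × 0.303 = 6912 + 2363 = 9275
Net migration: 20–39 + 60 → 6746; 60–79 − 520 → 10083
→ [5484, 6746, 3460, 10083, 9275]
After projecting period 2:
Births: 6746 × 0.372 = 2510, 3460 × 0.362 = 1253 — total 3763
20–39: 5484 × 0.962 = 5276
40–59: 6746 × 0.961 = 6483
60–79: 3460 × 0.926 = 3204
80+: 10083 × 0.934 + 9275 × 0.303 = 9418 + 2810 = 12228
Net migration: 20–39 + 60 → 5336; 60–79 − 520 → 2684
→ [3763, 5336, 6483, 2684, 12228]
Scenario A total after 2 periods: 30494
Scenario B projection —
After projecting period 1:
Births: 3600 × 0.402 = 1447, 11450 × 0.362 = 4145 — total 5592
20–39: 6950 × 0.962 = 6686
40–59: 3600 × 0.961 = 3460
60–79: 11450 × 0.926 = 10603
80+: 7400 × 0.934 + 7800 × 0.303 = 6912 + 2363 = 9275
Net migration: 20–39 + 60 → 6746; 60–79 − 520 → 10083
→ [5592, 6746, 3460, 10083, 9275]
After projecting period 2:
Births: 6746 × 0.402 = 2712, 3460 × 0.362 = 1253 — total 3965
20–39: 5592 × 0.962 = 5380
40–59: 6746 × 0.961 = 6483
60–79: 3460 × 0.926 = 3204
80+: 10083 × 0.934 + 9275 × 0.303 = 9418 + 2810 = 12228
Net migration: 20–39 + 60 → 5440; 60–79 − 520 → 2684
→ [3965, 5440, 6483, 2684, 12228]
Scenario B total after 2 periods: 30800
Difference B − A = 30800 − 30494 = 306

306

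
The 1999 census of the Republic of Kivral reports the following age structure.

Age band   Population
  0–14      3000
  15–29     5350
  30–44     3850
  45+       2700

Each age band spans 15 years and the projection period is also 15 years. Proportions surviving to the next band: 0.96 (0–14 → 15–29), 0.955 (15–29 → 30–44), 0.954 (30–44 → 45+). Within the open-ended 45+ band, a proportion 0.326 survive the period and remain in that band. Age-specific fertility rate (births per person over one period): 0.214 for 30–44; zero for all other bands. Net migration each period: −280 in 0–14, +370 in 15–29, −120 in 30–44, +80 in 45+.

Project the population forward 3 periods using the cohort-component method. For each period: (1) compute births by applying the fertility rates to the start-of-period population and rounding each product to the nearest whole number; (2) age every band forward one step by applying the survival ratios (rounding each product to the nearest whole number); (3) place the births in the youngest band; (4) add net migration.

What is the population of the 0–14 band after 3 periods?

Let group 1 be 0–14 through group 4 = 45+.
After projecting period 1:
Births: 3850 × 0.214 = 824
Group 2: 3000 × 0.96 = 2880
Group 3: 5350 × 0.955 = 5109
Group 4: 3850 × 0.954 + 2700 × 0.326 = 3673 + 880 = 4553
Net migration: Group 1 − 280 → 544; Group 2 + 370 → 3250; Group 3 − 120 → 4989; Group 4 + 80 → 4633
→ [544, 3250, 4989, 4633]
After projecting period 2:
Births: 4989 × 0.214 = 1068
Group 2: 544 × 0.96 = 522
Group 3: 3250 × 0.955 = 3104
Group 4: 4989 × 0.954 + 4633 × 0.326 = 4760 + 1510 = 6270
Net migration: Group 1 − 280 → 788; Group 2 + 370 → 892; Group 3 − 120 → 2984; Group 4 + 80 → 6350
→ [788, 892, 2984, 6350]
After projecting period 3:
Births: 2984 × 0.214 = 639
Group 2: 788 × 0.96 = 756
Group 3: 892 × 0.955 = 852
Group 4: 2984 × 0.954 + 6350 × 0.326 = 2847 + 2070 = 4917
Net migration: Group 1 − 280 → 359; Group 2 + 370 → 1126; Group 3 − 120 → 732; Group 4 + 80 → 4997
→ [359, 1126, 732, 4997]

359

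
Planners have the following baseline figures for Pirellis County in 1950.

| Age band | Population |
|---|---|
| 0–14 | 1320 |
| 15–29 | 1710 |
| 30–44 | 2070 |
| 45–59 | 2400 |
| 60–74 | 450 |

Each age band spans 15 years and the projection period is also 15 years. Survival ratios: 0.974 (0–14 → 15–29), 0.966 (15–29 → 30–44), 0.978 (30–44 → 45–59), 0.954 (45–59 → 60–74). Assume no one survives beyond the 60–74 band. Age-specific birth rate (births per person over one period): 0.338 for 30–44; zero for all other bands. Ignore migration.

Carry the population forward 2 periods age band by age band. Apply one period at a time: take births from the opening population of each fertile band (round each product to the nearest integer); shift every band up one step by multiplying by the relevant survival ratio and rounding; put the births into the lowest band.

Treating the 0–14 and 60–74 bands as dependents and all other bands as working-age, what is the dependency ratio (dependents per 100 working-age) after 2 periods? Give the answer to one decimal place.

70.3

Let band 1 be 0–14 through band 5 = 60–74.
— Period 1 —
Births: 2070 × 0.338 = 700
Band 2: 1320 × 0.974 = 1286
Band 3: 1710 × 0.966 = 1652
Band 4: 2070 × 0.978 = 2024
Band 5: 2400 × 0.954 = 2290
Population now: 0–14=700, 15–29=1286, 30–44=1652, 45–59=2024, 60–74=2290
— Period 2 —
Births: 1652 × 0.338 = 558
Band 2: 700 × 0.974 = 682
Band 3: 1286 × 0.966 = 1242
Band 4: 1652 × 0.978 = 1616
Band 5: 2024 × 0.954 = 1931
Population now: 0–14=558, 15–29=682, 30–44=1242, 45–59=1616, 60–74=1931
Dependents (band 0–14 + band 60–74) = 558 + 1931 = 2489; working-age = 3540; ratio = 2489/3540 × 100 = 70.3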